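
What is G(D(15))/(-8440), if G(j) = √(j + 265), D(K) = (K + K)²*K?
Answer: -√13765/8440 ≈ -0.013901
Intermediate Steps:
D(K) = 4*K³ (D(K) = (2*K)²*K = (4*K²)*K = 4*K³)
G(j) = √(265 + j)
G(D(15))/(-8440) = √(265 + 4*15³)/(-8440) = √(265 + 4*3375)*(-1/8440) = √(265 + 13500)*(-1/8440) = √13765*(-1/8440) = -√13765/8440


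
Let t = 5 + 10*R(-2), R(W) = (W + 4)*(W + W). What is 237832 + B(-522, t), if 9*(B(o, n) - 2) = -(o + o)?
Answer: 237950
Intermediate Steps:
R(W) = 2*W*(4 + W) (R(W) = (4 + W)*(2*W) = 2*W*(4 + W))
t = -75 (t = 5 + 10*(2*(-2)*(4 - 2)) = 5 + 10*(2*(-2)*2) = 5 + 10*(-8) = 5 - 80 = -75)
B(o, n) = 2 - 2*o/9 (B(o, n) = 2 + (-(o + o))/9 = 2 + (-2*o)/9 = 2 - 2*o/9)
237832 + B(-522, t) = 237832 + (2 - 2/9*(-522)) = 237832 + (2 + 116) = 237832 + 118 = 237950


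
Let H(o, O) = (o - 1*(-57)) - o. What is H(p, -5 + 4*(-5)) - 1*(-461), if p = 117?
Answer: 518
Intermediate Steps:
H(o, O) = 57 (H(o, O) = (o + 57) - o = (57 + o) - o = 57)
H(p, -5 + 4*(-5)) - 1*(-461) = 57 - 1*(-461) = 57 + 461 = 518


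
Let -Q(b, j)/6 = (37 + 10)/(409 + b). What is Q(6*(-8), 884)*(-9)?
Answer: 2538/361 ≈ 7.0305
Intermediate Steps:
Q(b, j) = -282/(409 + b) (Q(b, j) = -6*(37 + 10)/(409 + b) = -282/(409 + b))
Q(6*(-8), 884)*(-9) = -282/(409 + 6*(-8))*(-9) = -282/(409 - 48)*(-9) = -282/361*(-9) = 2538/361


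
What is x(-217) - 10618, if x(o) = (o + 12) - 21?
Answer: -10844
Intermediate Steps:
x(o) = -9 + o (x(o) = (12 + o) - 21 = -9 + o)
x(-217) - 10618 = (-9 - 217) - 10618 = -226 - 10618 = -10844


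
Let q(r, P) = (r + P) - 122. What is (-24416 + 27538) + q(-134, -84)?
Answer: 2782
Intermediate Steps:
q(r, P) = -122 + P + r (q(r, P) = (P + r) - 122 = -122 + P + r)
(-24416 + 27538) + q(-134, -84) = (-24416 + 27538) + (-122 - 84 - 134) = 3122 - 340 = 2782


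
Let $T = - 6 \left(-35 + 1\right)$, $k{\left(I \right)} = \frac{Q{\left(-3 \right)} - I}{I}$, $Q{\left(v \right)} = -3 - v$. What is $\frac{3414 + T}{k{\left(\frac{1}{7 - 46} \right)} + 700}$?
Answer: $\frac{1206}{233} \approx 5.176$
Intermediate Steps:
$k{\left(I \right)} = -1$ ($k{\left(I \right)} = \frac{\left(-3 - -3\right) - I}{I} = \frac{\left(-3 + 3\right) - I}{I} = \frac{0 - I}{I} = \frac{\left(-1\right) I}{I} = -1$)
$T = 204$ ($T = \left(-6\right) \left(-34\right) = 204$)
$\frac{3414 + T}{k{\left(\frac{1}{7 - 46} \right)} + 700} = \frac{3414 + 204}{-1 + 700} = \frac{3618}{699} = 3618 \cdot \frac{1}{699} = \frac{1206}{233}$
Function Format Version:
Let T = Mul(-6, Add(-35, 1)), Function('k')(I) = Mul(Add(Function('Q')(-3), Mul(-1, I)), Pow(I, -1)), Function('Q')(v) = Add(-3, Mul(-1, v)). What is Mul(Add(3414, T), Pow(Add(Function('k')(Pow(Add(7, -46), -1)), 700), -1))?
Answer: Rational(1206, 233) ≈ 5.1760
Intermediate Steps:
Function('k')(I) = -1 (Function('k')(I) = Mul(Add(Add(-3, Mul(-1, -3)), Mul(-1, I)), Pow(I, -1)) = Mul(Add(Add(-3, 3), Mul(-1, I)), Pow(I, -1)) = Mul(Add(0, Mul(-1, I)), Pow(I, -1)) = Mul(Mul(-1, I), Pow(I, -1)) = -1)
T = 204 (T = Mul(-6, -34) = 204)
Mul(Add(3414, T), Pow(Add(Function('k')(Pow(Add(7, -46), -1)), 700), -1)) = Mul(Add(3414, 204), Pow(Add(-1, 700), -1)) = Mul(3618, Pow(699, -1)) = Mul(3618, Rational(1, 699)) = Rational(1206, 233)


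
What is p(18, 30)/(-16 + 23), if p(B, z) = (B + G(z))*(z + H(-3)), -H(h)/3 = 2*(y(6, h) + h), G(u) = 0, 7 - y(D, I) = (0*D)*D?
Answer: 108/7 ≈ 15.429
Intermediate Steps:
y(D, I) = 7 (y(D, I) = 7 - 0*D*D = 7 - 0*D = 7 - 1*0 = 7 + 0 = 7)
H(h) = -42 - 6*h (H(h) = -6*(7 + h) = -3*(14 + 2*h) = -42 - 6*h)
p(B, z) = B*(-24 + z) (p(B, z) = (B + 0)*(z + (-42 - 6*(-3))) = B*(z + (-42 + 18)) = B*(z - 24) = B*(-24 + z))
p(18, 30)/(-16 + 23) = (18*(-24 + 30))/(-16 + 23) = (18*6)/7 = (1/7)*108 = 108/7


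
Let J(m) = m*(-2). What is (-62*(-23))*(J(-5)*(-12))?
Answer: -171120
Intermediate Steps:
J(m) = -2*m
(-62*(-23))*(J(-5)*(-12)) = (-62*(-23))*(-2*(-5)*(-12)) = 1426*(10*(-12)) = 1426*(-120) = -171120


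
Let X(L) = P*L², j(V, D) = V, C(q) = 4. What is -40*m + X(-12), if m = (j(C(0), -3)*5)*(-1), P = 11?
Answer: 2384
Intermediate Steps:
X(L) = 11*L²
m = -20 (m = (4*5)*(-1) = 20*(-1) = -20)
-40*m + X(-12) = -40*(-20) + 11*(-12)² = 800 + 11*144 = 800 + 1584 = 2384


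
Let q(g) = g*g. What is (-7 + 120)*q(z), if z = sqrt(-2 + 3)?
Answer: 113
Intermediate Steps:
z = 1 (z = sqrt(1) = 1)
q(g) = g**2
(-7 + 120)*q(z) = (-7 + 120)*1**2 = 113*1 = 113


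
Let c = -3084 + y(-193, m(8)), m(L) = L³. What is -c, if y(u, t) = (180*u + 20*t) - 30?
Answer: 27614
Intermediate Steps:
y(u, t) = -30 + 20*t + 180*u (y(u, t) = (20*t + 180*u) - 30 = -30 + 20*t + 180*u)
c = -27614 (c = -3084 + (-30 + 20*8³ + 180*(-193)) = -3084 + (-30 + 20*512 - 34740) = -3084 + (-30 + 10240 - 34740) = -3084 - 24530 = -27614)
-c = -1*(-27614) = 27614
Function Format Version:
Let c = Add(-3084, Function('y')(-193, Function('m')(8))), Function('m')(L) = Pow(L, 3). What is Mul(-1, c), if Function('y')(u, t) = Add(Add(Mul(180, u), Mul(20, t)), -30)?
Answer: 27614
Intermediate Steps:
Function('y')(u, t) = Add(-30, Mul(20, t), Mul(180, u)) (Function('y')(u, t) = Add(Add(Mul(20, t), Mul(180, u)), -30) = Add(-30, Mul(20, t), Mul(180, u)))
c = -27614 (c = Add(-3084, Add(-30, Mul(20, Pow(8, 3)), Mul(180, -193))) = Add(-3084, Add(-30, Mul(20, 512), -34740)) = Add(-3084, Add(-30, 10240, -34740)) = Add(-3084, -24530) = -27614)
Mul(-1, c) = Mul(-1, -27614) = 27614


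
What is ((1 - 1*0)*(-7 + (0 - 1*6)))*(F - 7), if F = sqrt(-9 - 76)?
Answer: 91 - 13*I*sqrt(85) ≈ 91.0 - 119.85*I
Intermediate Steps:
F = I*sqrt(85) (F = sqrt(-85) = I*sqrt(85) ≈ 9.2195*I)
((1 - 1*0)*(-7 + (0 - 1*6)))*(F - 7) = ((1 - 1*0)*(-7 + (0 - 1*6)))*(I*sqrt(85) - 7) = ((1 + 0)*(-7 + (0 - 6)))*(-7 + I*sqrt(85)) = (1*(-7 - 6))*(-7 + I*sqrt(85)) = (1*(-13))*(-7 + I*sqrt(85)) = -13*(-7 + I*sqrt(85)) = 91 - 13*I*sqrt(85)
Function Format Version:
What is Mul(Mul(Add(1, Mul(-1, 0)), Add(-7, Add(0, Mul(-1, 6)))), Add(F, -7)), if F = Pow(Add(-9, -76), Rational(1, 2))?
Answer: Add(91, Mul(-13, I, Pow(85, Rational(1, 2)))) ≈ Add(91.000, Mul(-119.85, I))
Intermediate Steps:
F = Mul(I, Pow(85, Rational(1, 2))) (F = Pow(-85, Rational(1, 2)) = Mul(I, Pow(85, Rational(1, 2))) ≈ Mul(9.2195, I))
Mul(Mul(Add(1, Mul(-1, 0)), Add(-7, Add(0, Mul(-1, 6)))), Add(F, -7)) = Mul(Mul(Add(1, Mul(-1, 0)), Add(-7, Add(0, Mul(-1, 6)))), Add(Mul(I, Pow(85, Rational(1, 2))), -7)) = Mul(Mul(Add(1, 0), Add(-7, Add(0, -6))), Add(-7, Mul(I, Pow(85, Rational(1, 2))))) = Mul(Mul(1, Add(-7, -6)), Add(-7, Mul(I, Pow(85, Rational(1, 2))))) = Mul(Mul(1, -13), Add(-7, Mul(I, Pow(85, Rational(1, 2))))) = Mul(-13, Add(-7, Mul(I, Pow(85, Rational(1, 2))))) = Add(91, Mul(-13, I, Pow(85, Rational(1, 2))))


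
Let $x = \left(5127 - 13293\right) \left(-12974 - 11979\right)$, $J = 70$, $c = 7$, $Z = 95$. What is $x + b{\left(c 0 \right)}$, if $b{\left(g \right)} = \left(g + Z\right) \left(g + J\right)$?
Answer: $203772848$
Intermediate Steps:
$x = 203766198$ ($x = \left(-8166\right) \left(-24953\right) = 203766198$)
$b{\left(g \right)} = \left(70 + g\right) \left(95 + g\right)$ ($b{\left(g \right)} = \left(g + 95\right) \left(g + 70\right) = \left(95 + g\right) \left(70 + g\right) = \left(70 + g\right) \left(95 + g\right)$)
$x + b{\left(c 0 \right)} = 203766198 + \left(6650 + \left(7 \cdot 0\right)^{2} + 165 \cdot 7 \cdot 0\right) = 203766198 + \left(6650 + 0^{2} + 165 \cdot 0\right) = 203766198 + \left(6650 + 0 + 0\right) = 203766198 + 6650 = 203772848$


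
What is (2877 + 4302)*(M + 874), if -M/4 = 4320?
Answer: -117778674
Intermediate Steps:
M = -17280 (M = -4*4320 = -17280)
(2877 + 4302)*(M + 874) = (2877 + 4302)*(-17280 + 874) = 7179*(-16406) = -117778674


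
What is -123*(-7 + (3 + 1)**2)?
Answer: -1107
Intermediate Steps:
-123*(-7 + (3 + 1)**2) = -123*(-7 + 4**2) = -123*(-7 + 16) = -123*9 = -1107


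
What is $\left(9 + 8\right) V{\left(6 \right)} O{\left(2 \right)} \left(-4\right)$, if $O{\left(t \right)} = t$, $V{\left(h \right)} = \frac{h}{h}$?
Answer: $-136$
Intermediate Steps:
$V{\left(h \right)} = 1$
$\left(9 + 8\right) V{\left(6 \right)} O{\left(2 \right)} \left(-4\right) = \left(9 + 8\right) 1 \cdot 2 \left(-4\right) = 17 \cdot 2 \left(-4\right) = 17 \left(-8\right) = -136$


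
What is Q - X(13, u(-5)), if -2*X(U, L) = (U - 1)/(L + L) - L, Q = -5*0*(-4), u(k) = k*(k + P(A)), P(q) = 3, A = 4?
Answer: -47/10 ≈ -4.7000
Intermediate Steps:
u(k) = k*(3 + k) (u(k) = k*(k + 3) = k*(3 + k))
Q = 0 (Q = 0*(-4) = 0)
X(U, L) = L/2 - (-1 + U)/(4*L) (X(U, L) = -((U - 1)/(L + L) - L)/2 = -((-1 + U)/((2*L)) - L)/2 = -((-1 + U)*(1/(2*L)) - L)/2 = -((-1 + U)/(2*L) - L)/2 = -(-L + (-1 + U)/(2*L))/2 = L/2 - (-1 + U)/(4*L))
Q - X(13, u(-5)) = 0 - (1 - 1*13 + 2*(-5*(3 - 5))²)/(4*((-5*(3 - 5)))) = 0 - (1 - 13 + 2*(-5*(-2))²)/(4*((-5*(-2)))) = 0 - (1 - 13 + 2*10²)/(4*10) = 0 - (1 - 13 + 2*100)/(4*10) = 0 - (1 - 13 + 200)/(4*10) = 0 - 188/(4*10) = 0 - 1*47/10 = 0 - 47/10 = -47/10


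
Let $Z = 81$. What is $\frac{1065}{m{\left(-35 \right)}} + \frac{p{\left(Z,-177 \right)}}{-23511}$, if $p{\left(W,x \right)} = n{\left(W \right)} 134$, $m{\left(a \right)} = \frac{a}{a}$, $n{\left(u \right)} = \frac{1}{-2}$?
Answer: $\frac{25039282}{23511} \approx 1065.0$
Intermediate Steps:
$n{\left(u \right)} = - \frac{1}{2}$
$m{\left(a \right)} = 1$
$p{\left(W,x \right)} = -67$ ($p{\left(W,x \right)} = \left(- \frac{1}{2}\right) 134 = -67$)
$\frac{1065}{m{\left(-35 \right)}} + \frac{p{\left(Z,-177 \right)}}{-23511} = \frac{1065}{1} - \frac{67}{-23511} = 1065 \cdot 1 - - \frac{67}{23511} = 1065 + \frac{67}{23511} = \frac{25039282}{23511}$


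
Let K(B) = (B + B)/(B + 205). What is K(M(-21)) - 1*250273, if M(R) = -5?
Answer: -5005461/20 ≈ -2.5027e+5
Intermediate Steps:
K(B) = 2*B/(205 + B) (K(B) = (2*B)/(205 + B) = 2*B/(205 + B))
K(M(-21)) - 1*250273 = 2*(-5)/(205 - 5) - 1*250273 = 2*(-5)/200 - 250273 = 2*(-5)*(1/200) - 250273 = -1/20 - 250273 = -5005461/20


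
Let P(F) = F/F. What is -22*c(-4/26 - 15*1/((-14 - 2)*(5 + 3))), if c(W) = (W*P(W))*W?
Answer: -40931/1384448 ≈ -0.029565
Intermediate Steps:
P(F) = 1
c(W) = W² (c(W) = (W*1)*W = W*W = W²)
-22*c(-4/26 - 15*1/((-14 - 2)*(5 + 3))) = -22*(-4/26 - 15*1/((-14 - 2)*(5 + 3)))² = -22*(-4*1/26 - 15/((-16*8)))² = -22*(-2/13 - 15/(-128))² = -22*(-2/13 - 15*(-1/128))² = -22*(-2/13 + 15/128)² = -22*(-61/1664)² = -22*3721/2768896 = -40931/1384448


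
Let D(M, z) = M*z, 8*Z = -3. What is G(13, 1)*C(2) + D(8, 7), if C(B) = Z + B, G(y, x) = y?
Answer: 617/8 ≈ 77.125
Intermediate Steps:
Z = -3/8 (Z = (⅛)*(-3) = -3/8 ≈ -0.37500)
C(B) = -3/8 + B
G(13, 1)*C(2) + D(8, 7) = 13*(-3/8 + 2) + 8*7 = 13*(13/8) + 56 = 169/8 + 56 = 617/8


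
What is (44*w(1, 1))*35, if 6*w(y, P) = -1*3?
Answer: -770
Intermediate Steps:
w(y, P) = -½ (w(y, P) = (-1*3)/6 = (⅙)*(-3) = -½)
(44*w(1, 1))*35 = (44*(-½))*35 = -22*35 = -770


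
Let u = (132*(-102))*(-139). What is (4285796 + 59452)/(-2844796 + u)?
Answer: -1086312/243325 ≈ -4.4644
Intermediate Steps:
u = 1871496 (u = -13464*(-139) = 1871496)
(4285796 + 59452)/(-2844796 + u) = (4285796 + 59452)/(-2844796 + 1871496) = 4345248/(-973300) = 4345248*(-1/973300) = -1086312/243325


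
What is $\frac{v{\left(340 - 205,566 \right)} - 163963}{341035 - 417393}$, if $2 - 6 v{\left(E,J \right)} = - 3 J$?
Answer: $\frac{491039}{229074} \approx 2.1436$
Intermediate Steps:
$v{\left(E,J \right)} = \frac{1}{3} + \frac{J}{2}$ ($v{\left(E,J \right)} = \frac{1}{3} - \frac{\left(-3\right) J}{6} = \frac{1}{3} + \frac{J}{2}$)
$\frac{v{\left(340 - 205,566 \right)} - 163963}{341035 - 417393} = \frac{\left(\frac{1}{3} + \frac{1}{2} \cdot 566\right) - 163963}{341035 - 417393} = \frac{\left(\frac{1}{3} + 283\right) - 163963}{-76358} = \left(\frac{850}{3} - 163963\right) \left(- \frac{1}{76358}\right) = \left(- \frac{491039}{3}\right) \left(- \frac{1}{76358}\right) = \frac{491039}{229074}$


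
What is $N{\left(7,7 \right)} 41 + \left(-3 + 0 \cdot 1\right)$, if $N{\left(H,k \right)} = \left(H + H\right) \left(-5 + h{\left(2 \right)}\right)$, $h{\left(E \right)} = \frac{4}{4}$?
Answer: $-2299$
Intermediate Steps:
$h{\left(E \right)} = 1$ ($h{\left(E \right)} = 4 \cdot \frac{1}{4} = 1$)
$N{\left(H,k \right)} = - 8 H$ ($N{\left(H,k \right)} = \left(H + H\right) \left(-5 + 1\right) = 2 H \left(-4\right) = - 8 H$)
$N{\left(7,7 \right)} 41 + \left(-3 + 0 \cdot 1\right) = \left(-8\right) 7 \cdot 41 + \left(-3 + 0 \cdot 1\right) = \left(-56\right) 41 + \left(-3 + 0\right) = -2296 - 3 = -2299$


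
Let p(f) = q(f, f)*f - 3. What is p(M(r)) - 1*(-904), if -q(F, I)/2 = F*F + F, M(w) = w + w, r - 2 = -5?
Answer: 1261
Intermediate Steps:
r = -3 (r = 2 - 5 = -3)
M(w) = 2*w
q(F, I) = -2*F - 2*F² (q(F, I) = -2*(F*F + F) = -2*(F² + F) = -2*(F + F²) = -2*F - 2*F²)
p(f) = -3 - 2*f²*(1 + f) (p(f) = (-2*f*(1 + f))*f - 3 = -2*f²*(1 + f) - 3 = -3 - 2*f²*(1 + f))
p(M(r)) - 1*(-904) = (-3 - 2*(2*(-3))²*(1 + 2*(-3))) - 1*(-904) = (-3 - 2*(-6)²*(1 - 6)) + 904 = (-3 - 2*36*(-5)) + 904 = (-3 + 360) + 904 = 357 + 904 = 1261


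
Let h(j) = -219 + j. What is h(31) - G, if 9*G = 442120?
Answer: -443812/9 ≈ -49312.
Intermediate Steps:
G = 442120/9 (G = (⅑)*442120 = 442120/9 ≈ 49124.)
h(31) - G = (-219 + 31) - 1*442120/9 = -188 - 442120/9 = -443812/9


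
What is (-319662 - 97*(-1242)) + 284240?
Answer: 85052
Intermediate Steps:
(-319662 - 97*(-1242)) + 284240 = (-319662 + 120474) + 284240 = -199188 + 284240 = 85052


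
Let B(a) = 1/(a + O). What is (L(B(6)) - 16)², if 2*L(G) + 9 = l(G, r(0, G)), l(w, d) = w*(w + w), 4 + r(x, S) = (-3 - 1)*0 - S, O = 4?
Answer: 4198401/10000 ≈ 419.84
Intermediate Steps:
B(a) = 1/(4 + a) (B(a) = 1/(a + 4) = 1/(4 + a))
r(x, S) = -4 - S (r(x, S) = -4 + ((-3 - 1)*0 - S) = -4 + (-4*0 - S) = -4 + (0 - S) = -4 - S)
l(w, d) = 2*w² (l(w, d) = w*(2*w) = 2*w²)
L(G) = -9/2 + G² (L(G) = -9/2 + (2*G²)/2 = -9/2 + G²)
(L(B(6)) - 16)² = ((-9/2 + (1/(4 + 6))²) - 16)² = ((-9/2 + (1/10)²) - 16)² = ((-9/2 + (⅒)²) - 16)² = ((-9/2 + 1/100) - 16)² = (-449/100 - 16)² = (-2049/100)² = 4198401/10000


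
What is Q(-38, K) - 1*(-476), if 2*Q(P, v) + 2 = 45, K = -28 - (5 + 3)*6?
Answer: 995/2 ≈ 497.50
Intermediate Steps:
K = -76 (K = -28 - 8*6 = -28 - 1*48 = -28 - 48 = -76)
Q(P, v) = 43/2 (Q(P, v) = -1 + (½)*45 = -1 + 45/2 = 43/2)
Q(-38, K) - 1*(-476) = 43/2 - 1*(-476) = 43/2 + 476 = 995/2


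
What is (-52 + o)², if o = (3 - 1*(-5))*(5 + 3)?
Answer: 144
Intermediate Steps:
o = 64 (o = (3 + 5)*8 = 8*8 = 64)
(-52 + o)² = (-52 + 64)² = 12² = 144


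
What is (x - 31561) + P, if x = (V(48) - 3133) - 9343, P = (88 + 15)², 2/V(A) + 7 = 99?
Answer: -1537687/46 ≈ -33428.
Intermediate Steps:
V(A) = 1/46 (V(A) = 2/(-7 + 99) = 2/92 = 2*(1/92) = 1/46)
P = 10609 (P = 103² = 10609)
x = -573895/46 (x = (1/46 - 3133) - 9343 = -144117/46 - 9343 = -573895/46 ≈ -12476.)
(x - 31561) + P = (-573895/46 - 31561) + 10609 = -2025701/46 + 10609 = -1537687/46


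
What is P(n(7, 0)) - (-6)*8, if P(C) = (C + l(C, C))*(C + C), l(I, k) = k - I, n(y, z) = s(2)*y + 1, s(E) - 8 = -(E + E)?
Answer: 1730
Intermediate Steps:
s(E) = 8 - 2*E (s(E) = 8 - (E + E) = 8 - 2*E)
n(y, z) = 1 + 4*y (n(y, z) = (8 - 2*2)*y + 1 = (8 - 4)*y + 1 = 4*y + 1 = 1 + 4*y)
P(C) = 2*C**2 (P(C) = (C + (C - C))*(C + C) = (C + 0)*(2*C) = C*(2*C) = 2*C**2)
P(n(7, 0)) - (-6)*8 = 2*(1 + 4*7)**2 - (-6)*8 = 2*(1 + 28)**2 - 1*(-48) = 2*29**2 + 48 = 2*841 + 48 = 1682 + 48 = 1730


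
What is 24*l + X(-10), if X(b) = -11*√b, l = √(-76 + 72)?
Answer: I*(48 - 11*√10) ≈ 13.215*I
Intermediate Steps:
l = 2*I (l = √(-4) = 2*I ≈ 2.0*I)
24*l + X(-10) = 24*(2*I) - 11*I*√10 = 48*I - 11*I*√10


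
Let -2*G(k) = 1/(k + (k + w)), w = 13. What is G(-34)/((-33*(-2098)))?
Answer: 1/7615740 ≈ 1.3131e-7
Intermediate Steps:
G(k) = -1/(2*(13 + 2*k)) (G(k) = -1/(2*(k + (k + 13))) = -1/(2*(k + (13 + k))) = -1/(2*(13 + 2*k)))
G(-34)/((-33*(-2098))) = (-1/(26 + 4*(-34)))/((-33*(-2098))) = -1/(26 - 136)/69234 = -1/(-110)*(1/69234) = -1*(-1/110)*(1/69234) = (1/110)*(1/69234) = 1/7615740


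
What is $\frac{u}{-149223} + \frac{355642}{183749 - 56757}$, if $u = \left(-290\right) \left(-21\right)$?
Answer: $\frac{8716097481}{3158354536} \approx 2.7597$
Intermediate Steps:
$u = 6090$
$\frac{u}{-149223} + \frac{355642}{183749 - 56757} = \frac{6090}{-149223} + \frac{355642}{183749 - 56757} = 6090 \left(- \frac{1}{149223}\right) + \frac{355642}{126992} = - \frac{2030}{49741} + 355642 \cdot \frac{1}{126992} = - \frac{2030}{49741} + \frac{177821}{63496} = \frac{8716097481}{3158354536}$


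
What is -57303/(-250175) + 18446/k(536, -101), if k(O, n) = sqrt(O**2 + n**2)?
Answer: 57303/250175 + 18446*sqrt(297497)/297497 ≈ 34.048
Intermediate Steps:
-57303/(-250175) + 18446/k(536, -101) = -57303/(-250175) + 18446/(sqrt(536**2 + (-101)**2)) = -57303*(-1/250175) + 18446/(sqrt(287296 + 10201)) = 57303/250175 + 18446/(sqrt(297497)) = 57303/250175 + 18446*(sqrt(297497)/297497) = 57303/250175 + 18446*sqrt(297497)/297497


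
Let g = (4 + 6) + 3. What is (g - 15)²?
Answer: 4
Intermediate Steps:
g = 13 (g = 10 + 3 = 13)
(g - 15)² = (13 - 15)² = (-2)² = 4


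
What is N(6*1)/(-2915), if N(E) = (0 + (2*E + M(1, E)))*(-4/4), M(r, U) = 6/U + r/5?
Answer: 6/1325 ≈ 0.0045283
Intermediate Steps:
M(r, U) = 6/U + r/5 (M(r, U) = 6/U + r*(1/5) = 6/U + r/5)
N(E) = -1/5 - 6/E - 2*E (N(E) = (0 + (2*E + (6/E + (1/5)*1)))*(-4/4) = (0 + (2*E + (6/E + 1/5)))*(-4*1/4) = (0 + (2*E + (1/5 + 6/E)))*(-1) = (0 + (1/5 + 2*E + 6/E))*(-1) = (1/5 + 2*E + 6/E)*(-1) = -1/5 - 6/E - 2*E)
N(6*1)/(-2915) = (-1/5 - 6/(6*1) - 12)/(-2915) = (-1/5 - 6/6 - 2*6)*(-1/2915) = (-1/5 - 6*1/6 - 12)*(-1/2915) = (-1/5 - 1 - 12)*(-1/2915) = -66/5*(-1/2915) = 6/1325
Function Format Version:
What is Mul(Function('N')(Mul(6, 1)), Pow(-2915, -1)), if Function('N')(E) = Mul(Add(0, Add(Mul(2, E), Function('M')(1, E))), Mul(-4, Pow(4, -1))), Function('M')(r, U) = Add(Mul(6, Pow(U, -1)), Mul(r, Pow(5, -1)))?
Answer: Rational(6, 1325) ≈ 0.0045283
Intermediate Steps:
Function('M')(r, U) = Add(Mul(6, Pow(U, -1)), Mul(Rational(1, 5), r)) (Function('M')(r, U) = Add(Mul(6, Pow(U, -1)), Mul(r, Rational(1, 5))) = Add(Mul(6, Pow(U, -1)), Mul(Rational(1, 5), r)))
Function('N')(E) = Add(Rational(-1, 5), Mul(-6, Pow(E, -1)), Mul(-2, E)) (Function('N')(E) = Mul(Add(0, Add(Mul(2, E), Add(Mul(6, Pow(E, -1)), Mul(Rational(1, 5), 1)))), Mul(-4, Pow(4, -1))) = Mul(Add(0, Add(Mul(2, E), Add(Mul(6, Pow(E, -1)), Rational(1, 5)))), Mul(-4, Rational(1, 4))) = Mul(Add(0, Add(Mul(2, E), Add(Rational(1, 5), Mul(6, Pow(E, -1))))), -1) = Mul(Add(0, Add(Rational(1, 5), Mul(2, E), Mul(6, Pow(E, -1)))), -1) = Mul(Add(Rational(1, 5), Mul(2, E), Mul(6, Pow(E, -1))), -1) = Add(Rational(-1, 5), Mul(-6, Pow(E, -1)), Mul(-2, E)))
Mul(Function('N')(Mul(6, 1)), Pow(-2915, -1)) = Mul(Add(Rational(-1, 5), Mul(-6, Pow(Mul(6, 1), -1)), Mul(-2, Mul(6, 1))), Pow(-2915, -1)) = Mul(Add(Rational(-1, 5), Mul(-6, Pow(6, -1)), Mul(-2, 6)), Rational(-1, 2915)) = Mul(Add(Rational(-1, 5), Mul(-6, Rational(1, 6)), -12), Rational(-1, 2915)) = Mul(Add(Rational(-1, 5), -1, -12), Rational(-1, 2915)) = Mul(Rational(-66, 5), Rational(-1, 2915)) = Rational(6, 1325)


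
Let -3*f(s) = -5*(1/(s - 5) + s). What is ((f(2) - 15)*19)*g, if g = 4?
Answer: -8360/9 ≈ -928.89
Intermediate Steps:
f(s) = 5*s/3 + 5/(3*(-5 + s)) (f(s) = -(-5)*(1/(s - 5) + s)/3 = -(-5)*(1/(-5 + s) + s)/3 = -(-5)*(s + 1/(-5 + s))/3 = -(-5*s - 5/(-5 + s))/3 = 5*s/3 + 5/(3*(-5 + s)))
((f(2) - 15)*19)*g = ((5*(1 + 2² - 5*2)/(3*(-5 + 2)) - 15)*19)*4 = (((5/3)*(1 + 4 - 10)/(-3) - 15)*19)*4 = (((5/3)*(-⅓)*(-5) - 15)*19)*4 = ((25/9 - 15)*19)*4 = -110/9*19*4 = -2090/9*4 = -8360/9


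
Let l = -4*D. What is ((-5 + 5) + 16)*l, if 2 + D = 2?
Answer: 0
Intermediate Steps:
D = 0 (D = -2 + 2 = 0)
l = 0 (l = -4*0 = 0)
((-5 + 5) + 16)*l = ((-5 + 5) + 16)*0 = (0 + 16)*0 = 16*0 = 0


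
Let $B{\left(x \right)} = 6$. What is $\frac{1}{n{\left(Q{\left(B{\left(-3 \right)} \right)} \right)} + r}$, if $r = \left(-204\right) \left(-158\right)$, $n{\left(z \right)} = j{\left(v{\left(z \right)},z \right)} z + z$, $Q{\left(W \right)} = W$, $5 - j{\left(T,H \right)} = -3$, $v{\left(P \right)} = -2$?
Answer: $\frac{1}{32286} \approx 3.0973 \cdot 10^{-5}$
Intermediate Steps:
$j{\left(T,H \right)} = 8$ ($j{\left(T,H \right)} = 5 - -3 = 5 + 3 = 8$)
$n{\left(z \right)} = 9 z$ ($n{\left(z \right)} = 8 z + z = 9 z$)
$r = 32232$
$\frac{1}{n{\left(Q{\left(B{\left(-3 \right)} \right)} \right)} + r} = \frac{1}{9 \cdot 6 + 32232} = \frac{1}{54 + 32232} = \frac{1}{32286}$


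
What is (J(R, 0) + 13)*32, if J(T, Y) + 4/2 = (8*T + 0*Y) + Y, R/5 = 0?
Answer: 352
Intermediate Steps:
R = 0 (R = 5*0 = 0)
J(T, Y) = -2 + Y + 8*T (J(T, Y) = -2 + ((8*T + 0*Y) + Y) = -2 + ((8*T + 0) + Y) = -2 + (8*T + Y) = -2 + (Y + 8*T) = -2 + Y + 8*T)
(J(R, 0) + 13)*32 = ((-2 + 0 + 8*0) + 13)*32 = ((-2 + 0 + 0) + 13)*32 = (-2 + 13)*32 = 11*32 = 352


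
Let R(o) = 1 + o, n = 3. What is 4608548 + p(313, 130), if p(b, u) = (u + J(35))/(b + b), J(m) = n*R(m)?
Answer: 1442475643/313 ≈ 4.6085e+6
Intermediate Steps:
J(m) = 3 + 3*m (J(m) = 3*(1 + m) = 3 + 3*m)
p(b, u) = (108 + u)/(2*b) (p(b, u) = (u + (3 + 3*35))/(b + b) = (u + (3 + 105))/((2*b)) = (u + 108)*(1/(2*b)) = (108 + u)*(1/(2*b)) = (108 + u)/(2*b))
4608548 + p(313, 130) = 4608548 + (½)*(108 + 130)/313 = 4608548 + (½)*(1/313)*238 = 4608548 + 119/313 = 1442475643/313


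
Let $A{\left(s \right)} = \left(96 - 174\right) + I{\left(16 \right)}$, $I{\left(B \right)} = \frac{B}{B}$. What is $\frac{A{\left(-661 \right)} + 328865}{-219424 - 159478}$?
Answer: $- \frac{164394}{189451} \approx -0.86774$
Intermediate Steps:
$I{\left(B \right)} = 1$
$A{\left(s \right)} = -77$ ($A{\left(s \right)} = \left(96 - 174\right) + 1 = -78 + 1 = -77$)
$\frac{A{\left(-661 \right)} + 328865}{-219424 - 159478} = \frac{-77 + 328865}{-219424 - 159478} = \frac{328788}{-378902} = 328788 \left(- \frac{1}{378902}\right) = - \frac{164394}{189451}$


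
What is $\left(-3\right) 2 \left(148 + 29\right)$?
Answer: $-1062$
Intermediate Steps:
$\left(-3\right) 2 \left(148 + 29\right) = \left(-6\right) 177 = -1062$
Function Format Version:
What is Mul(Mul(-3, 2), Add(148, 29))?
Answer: -1062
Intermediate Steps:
Mul(Mul(-3, 2), Add(148, 29)) = Mul(-6, 177) = -1062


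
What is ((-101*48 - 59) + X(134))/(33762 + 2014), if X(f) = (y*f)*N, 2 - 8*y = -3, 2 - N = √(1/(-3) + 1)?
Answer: -9479/71552 - 335*√6/429312 ≈ -0.13439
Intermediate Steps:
N = 2 - √6/3 (N = 2 - √(1/(-3) + 1) = 2 - √(1*(-⅓) + 1) = 2 - √(-⅓ + 1) = 2 - √(⅔) = 2 - √6/3 ≈ 1.1835)
y = 5/8 (y = ¼ - ⅛*(-3) = ¼ + 3/8 = 5/8 ≈ 0.62500)
X(f) = 5*f*(2 - √6/3)/8 (X(f) = (5*f/8)*(2 - √6/3) = 5*f*(2 - √6/3)/8)
((-101*48 - 59) + X(134))/(33762 + 2014) = ((-101*48 - 59) + (5/24)*134*(6 - √6))/(33762 + 2014) = ((-4848 - 59) + (335/2 - 335*√6/12))/35776 = (-4907 + (335/2 - 335*√6/12))*(1/35776) = (-9479/2 - 335*√6/12)*(1/35776) = -9479/71552 - 335*√6/429312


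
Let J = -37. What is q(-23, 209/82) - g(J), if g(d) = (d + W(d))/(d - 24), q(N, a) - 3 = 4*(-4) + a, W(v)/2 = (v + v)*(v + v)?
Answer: 842753/5002 ≈ 168.48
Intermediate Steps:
W(v) = 8*v² (W(v) = 2*((v + v)*(v + v)) = 2*((2*v)*(2*v)) = 2*(4*v²) = 8*v²)
q(N, a) = -13 + a (q(N, a) = 3 + (4*(-4) + a) = 3 + (-16 + a) = -13 + a)
g(d) = (d + 8*d²)/(-24 + d) (g(d) = (d + 8*d²)/(d - 24) = (d + 8*d²)/(-24 + d))
q(-23, 209/82) - g(J) = (-13 + 209/82) - (-37)*(1 + 8*(-37))/(-24 - 37) = (-13 + 209*(1/82)) - (-37)*(1 - 296)/(-61) = (-13 + 209/82) - (-37)*(-1)*(-295)/61 = -857/82 - 1*(-10915/61) = -857/82 + 10915/61 = 842753/5002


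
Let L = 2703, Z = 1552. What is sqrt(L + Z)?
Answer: sqrt(4255) ≈ 65.230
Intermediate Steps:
sqrt(L + Z) = sqrt(2703 + 1552) = sqrt(4255)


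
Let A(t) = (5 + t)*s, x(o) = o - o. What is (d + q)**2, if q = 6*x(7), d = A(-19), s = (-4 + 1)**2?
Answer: 15876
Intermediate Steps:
x(o) = 0
s = 9 (s = (-3)**2 = 9)
A(t) = 45 + 9*t (A(t) = (5 + t)*9 = 45 + 9*t)
d = -126 (d = 45 + 9*(-19) = 45 - 171 = -126)
q = 0 (q = 6*0 = 0)
(d + q)**2 = (-126 + 0)**2 = (-126)**2 = 15876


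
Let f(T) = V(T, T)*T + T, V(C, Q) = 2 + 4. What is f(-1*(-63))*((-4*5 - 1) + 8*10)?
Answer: 26019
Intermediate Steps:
V(C, Q) = 6
f(T) = 7*T (f(T) = 6*T + T = 7*T)
f(-1*(-63))*((-4*5 - 1) + 8*10) = (7*(-1*(-63)))*((-4*5 - 1) + 8*10) = (7*63)*((-20 - 1) + 80) = 441*(-21 + 80) = 441*59 = 26019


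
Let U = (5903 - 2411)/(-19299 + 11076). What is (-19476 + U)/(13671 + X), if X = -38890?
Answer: 53384880/69125279 ≈ 0.77229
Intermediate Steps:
U = -1164/2741 (U = 3492/(-8223) = 3492*(-1/8223) = -1164/2741 ≈ -0.42466)
(-19476 + U)/(13671 + X) = (-19476 - 1164/2741)/(13671 - 38890) = -53384880/2741/(-25219) = -53384880/2741*(-1/25219) = 53384880/69125279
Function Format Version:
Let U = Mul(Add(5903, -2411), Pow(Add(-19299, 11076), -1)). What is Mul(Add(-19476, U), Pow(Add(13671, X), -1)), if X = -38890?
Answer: Rational(53384880, 69125279) ≈ 0.77229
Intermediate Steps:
U = Rational(-1164, 2741) (U = Mul(3492, Pow(-8223, -1)) = Mul(3492, Rational(-1, 8223)) = Rational(-1164, 2741) ≈ -0.42466)
Mul(Add(-19476, U), Pow(Add(13671, X), -1)) = Mul(Add(-19476, Rational(-1164, 2741)), Pow(Add(13671, -38890), -1)) = Mul(Rational(-53384880, 2741), Pow(-25219, -1)) = Mul(Rational(-53384880, 2741), Rational(-1, 25219)) = Rational(53384880, 69125279)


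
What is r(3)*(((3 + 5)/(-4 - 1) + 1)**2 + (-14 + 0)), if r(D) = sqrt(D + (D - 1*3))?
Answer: -341*sqrt(3)/25 ≈ -23.625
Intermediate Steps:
r(D) = sqrt(-3 + 2*D) (r(D) = sqrt(D + (D - 3)) = sqrt(D + (-3 + D)) = sqrt(-3 + 2*D))
r(3)*(((3 + 5)/(-4 - 1) + 1)**2 + (-14 + 0)) = sqrt(-3 + 2*3)*(((3 + 5)/(-4 - 1) + 1)**2 + (-14 + 0)) = sqrt(-3 + 6)*((8/(-5) + 1)**2 - 14) = sqrt(3)*((8*(-1/5) + 1)**2 - 14) = sqrt(3)*((-8/5 + 1)**2 - 14) = sqrt(3)*((-3/5)**2 - 14) = sqrt(3)*(9/25 - 14) = sqrt(3)*(-341/25) = -341*sqrt(3)/25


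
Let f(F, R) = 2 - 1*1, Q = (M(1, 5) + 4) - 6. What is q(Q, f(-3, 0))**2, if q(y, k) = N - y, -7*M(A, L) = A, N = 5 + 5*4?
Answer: 36100/49 ≈ 736.73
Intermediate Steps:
N = 25 (N = 5 + 20 = 25)
M(A, L) = -A/7
Q = -15/7 (Q = (-1/7*1 + 4) - 6 = (-1/7 + 4) - 6 = 27/7 - 6 = -15/7 ≈ -2.1429)
f(F, R) = 1 (f(F, R) = 2 - 1 = 1)
q(y, k) = 25 - y
q(Q, f(-3, 0))**2 = (25 - 1*(-15/7))**2 = (25 + 15/7)**2 = (190/7)**2 = 36100/49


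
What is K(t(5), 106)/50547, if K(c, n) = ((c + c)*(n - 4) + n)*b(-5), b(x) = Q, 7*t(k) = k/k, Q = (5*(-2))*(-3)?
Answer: 9460/117943 ≈ 0.080208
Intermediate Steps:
Q = 30 (Q = -10*(-3) = 30)
t(k) = ⅐ (t(k) = (k/k)/7 = (⅐)*1 = ⅐)
b(x) = 30
K(c, n) = 30*n + 60*c*(-4 + n) (K(c, n) = ((c + c)*(n - 4) + n)*30 = ((2*c)*(-4 + n) + n)*30 = (2*c*(-4 + n) + n)*30 = (n + 2*c*(-4 + n))*30 = 30*n + 60*c*(-4 + n))
K(t(5), 106)/50547 = (-240*⅐ + 30*106 + 60*(⅐)*106)/50547 = (-240/7 + 3180 + 6360/7)*(1/50547) = (28380/7)*(1/50547) = 9460/117943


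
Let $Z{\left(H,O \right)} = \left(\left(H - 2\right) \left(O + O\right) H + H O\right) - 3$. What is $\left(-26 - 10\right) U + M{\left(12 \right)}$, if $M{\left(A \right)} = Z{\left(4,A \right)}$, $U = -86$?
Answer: $3333$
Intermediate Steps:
$Z{\left(H,O \right)} = -3 + H O + 2 H O \left(-2 + H\right)$ ($Z{\left(H,O \right)} = \left(\left(-2 + H\right) 2 O H + H O\right) - 3 = \left(2 O \left(-2 + H\right) H + H O\right) - 3 = \left(2 H O \left(-2 + H\right) + H O\right) - 3 = \left(H O + 2 H O \left(-2 + H\right)\right) - 3 = -3 + H O + 2 H O \left(-2 + H\right)$)
$M{\left(A \right)} = -3 + 20 A$ ($M{\left(A \right)} = -3 - 12 A + 2 A 4^{2} = -3 - 12 A + 2 A 16 = -3 - 12 A + 32 A = -3 + 20 A$)
$\left(-26 - 10\right) U + M{\left(12 \right)} = \left(-26 - 10\right) \left(-86\right) + \left(-3 + 20 \cdot 12\right) = \left(-36\right) \left(-86\right) + \left(-3 + 240\right) = 3096 + 237 = 3333$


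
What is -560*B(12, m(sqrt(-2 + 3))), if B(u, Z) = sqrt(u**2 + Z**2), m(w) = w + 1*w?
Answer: -1120*sqrt(37) ≈ -6812.7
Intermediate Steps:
m(w) = 2*w (m(w) = w + w = 2*w)
B(u, Z) = sqrt(Z**2 + u**2)
-560*B(12, m(sqrt(-2 + 3))) = -560*sqrt((2*sqrt(-2 + 3))**2 + 12**2) = -560*sqrt((2*sqrt(1))**2 + 144) = -560*sqrt((2*1)**2 + 144) = -560*sqrt(2**2 + 144) = -560*sqrt(4 + 144) = -1120*sqrt(37)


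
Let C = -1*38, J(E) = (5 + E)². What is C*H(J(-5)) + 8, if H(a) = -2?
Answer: 84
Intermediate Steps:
C = -38
C*H(J(-5)) + 8 = -38*(-2) + 8 = 76 + 8 = 84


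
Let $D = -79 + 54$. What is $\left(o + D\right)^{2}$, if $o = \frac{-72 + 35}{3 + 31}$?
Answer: $\frac{786769}{1156} \approx 680.6$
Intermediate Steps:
$o = - \frac{37}{34} \approx -1.0882$
$D = -25$
$\left(o + D\right)^{2} = \left(- \frac{37}{34} - 25\right)^{2} = \left(- \frac{887}{34}\right)^{2} = \frac{786769}{1156}$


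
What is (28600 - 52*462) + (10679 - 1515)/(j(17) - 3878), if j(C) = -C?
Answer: 17814356/3895 ≈ 4573.6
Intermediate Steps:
(28600 - 52*462) + (10679 - 1515)/(j(17) - 3878) = (28600 - 52*462) + (10679 - 1515)/(-1*17 - 3878) = (28600 - 24024) + 9164/(-17 - 3878) = 4576 + 9164/(-3895) = 4576 + 9164*(-1/3895) = 4576 - 9164/3895 = 17814356/3895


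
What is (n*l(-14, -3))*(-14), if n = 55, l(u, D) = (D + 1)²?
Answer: -3080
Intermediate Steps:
l(u, D) = (1 + D)²
(n*l(-14, -3))*(-14) = (55*(1 - 3)²)*(-14) = (55*(-2)²)*(-14) = (55*4)*(-14) = 220*(-14) = -3080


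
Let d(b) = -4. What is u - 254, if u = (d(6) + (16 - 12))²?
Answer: -254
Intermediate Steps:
u = 0 (u = (-4 + (16 - 12))² = (-4 + 4)² = 0² = 0)
u - 254 = 0 - 254 = -254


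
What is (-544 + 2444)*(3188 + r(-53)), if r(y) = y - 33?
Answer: 5893800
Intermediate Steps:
r(y) = -33 + y
(-544 + 2444)*(3188 + r(-53)) = (-544 + 2444)*(3188 + (-33 - 53)) = 1900*(3188 - 86) = 1900*3102 = 5893800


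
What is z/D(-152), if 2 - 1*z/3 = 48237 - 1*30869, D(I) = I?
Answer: 1371/4 ≈ 342.75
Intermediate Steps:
z = -52098 (z = 6 - 3*(48237 - 1*30869) = 6 - 3*(48237 - 30869) = 6 - 3*17368 = 6 - 52104 = -52098)
z/D(-152) = -52098/(-152) = -52098*(-1/152) = 1371/4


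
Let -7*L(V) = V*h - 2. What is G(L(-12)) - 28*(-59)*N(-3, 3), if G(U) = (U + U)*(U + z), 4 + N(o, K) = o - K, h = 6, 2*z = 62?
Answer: -766412/49 ≈ -15641.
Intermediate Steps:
z = 31 (z = (1/2)*62 = 31)
N(o, K) = -4 + o - K (N(o, K) = -4 + (o - K) = -4 + o - K)
L(V) = 2/7 - 6*V/7 (L(V) = -(V*6 - 2)/7 = -(6*V - 2)/7 = -(-2 + 6*V)/7 = 2/7 - 6*V/7)
G(U) = 2*U*(31 + U) (G(U) = (U + U)*(U + 31) = (2*U)*(31 + U) = 2*U*(31 + U))
G(L(-12)) - 28*(-59)*N(-3, 3) = 2*(2/7 - 6/7*(-12))*(31 + (2/7 - 6/7*(-12))) - 28*(-59)*(-4 - 3 - 1*3) = 2*(2/7 + 72/7)*(31 + (2/7 + 72/7)) - (-1652)*(-4 - 3 - 3) = 2*(74/7)*(31 + 74/7) - (-1652)*(-10) = 2*(74/7)*(291/7) - 1*16520 = 43068/49 - 16520 = -766412/49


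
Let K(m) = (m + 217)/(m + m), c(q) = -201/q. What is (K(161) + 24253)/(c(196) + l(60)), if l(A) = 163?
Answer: 109337816/730181 ≈ 149.74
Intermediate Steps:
K(m) = (217 + m)/(2*m) (K(m) = (217 + m)/((2*m)) = (217 + m)*(1/(2*m)) = (217 + m)/(2*m))
(K(161) + 24253)/(c(196) + l(60)) = ((½)*(217 + 161)/161 + 24253)/(-201/196 + 163) = ((½)*(1/161)*378 + 24253)/(-201*1/196 + 163) = (27/23 + 24253)/(-201/196 + 163) = 557846/(23*(31747/196)) = (557846/23)*(196/31747) = 109337816/730181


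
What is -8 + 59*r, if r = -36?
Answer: -2132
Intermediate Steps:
-8 + 59*r = -8 + 59*(-36) = -8 - 2124 = -2132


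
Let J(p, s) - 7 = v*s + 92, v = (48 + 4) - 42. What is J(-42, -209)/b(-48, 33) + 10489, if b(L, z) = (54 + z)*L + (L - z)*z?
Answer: 71841152/6849 ≈ 10489.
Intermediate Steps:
v = 10 (v = 52 - 42 = 10)
J(p, s) = 99 + 10*s (J(p, s) = 7 + (10*s + 92) = 7 + (92 + 10*s) = 99 + 10*s)
b(L, z) = L*(54 + z) + z*(L - z)
J(-42, -209)/b(-48, 33) + 10489 = (99 + 10*(-209))/(-1*33**2 + 54*(-48) + 2*(-48)*33) + 10489 = (99 - 2090)/(-1*1089 - 2592 - 3168) + 10489 = -1991/(-1089 - 2592 - 3168) + 10489 = -1991/(-6849) + 10489 = -1991*(-1/6849) + 10489 = 1991/6849 + 10489 = 71841152/6849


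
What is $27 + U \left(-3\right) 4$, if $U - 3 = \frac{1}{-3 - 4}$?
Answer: $- \frac{51}{7} \approx -7.2857$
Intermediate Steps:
$U = \frac{20}{7}$ ($U = 3 + \frac{1}{-3 - 4} = 3 + \frac{1}{-7} = 3 - \frac{1}{7} = \frac{20}{7} \approx 2.8571$)
$27 + U \left(-3\right) 4 = 27 + \frac{20}{7} \left(-3\right) 4 = 27 - \frac{240}{7} = - \frac{51}{7}$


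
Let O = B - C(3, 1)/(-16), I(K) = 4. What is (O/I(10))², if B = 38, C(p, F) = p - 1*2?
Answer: 370881/4096 ≈ 90.547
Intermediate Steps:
C(p, F) = -2 + p (C(p, F) = p - 2 = -2 + p)
O = 609/16 (O = 38 - (-2 + 3)/(-16) = 38 - (-1)/16 = 38 - 1*(-1/16) = 38 + 1/16 = 609/16 ≈ 38.063)
(O/I(10))² = ((609/16)/4)² = ((609/16)*(¼))² = (609/64)² = 370881/4096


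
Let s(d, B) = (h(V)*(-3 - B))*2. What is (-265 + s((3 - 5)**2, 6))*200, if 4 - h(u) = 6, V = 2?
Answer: -45800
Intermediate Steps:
h(u) = -2 (h(u) = 4 - 1*6 = 4 - 6 = -2)
s(d, B) = 12 + 4*B (s(d, B) = -2*(-3 - B)*2 = (6 + 2*B)*2 = 12 + 4*B)
(-265 + s((3 - 5)**2, 6))*200 = (-265 + (12 + 4*6))*200 = (-265 + (12 + 24))*200 = (-265 + 36)*200 = -229*200 = -45800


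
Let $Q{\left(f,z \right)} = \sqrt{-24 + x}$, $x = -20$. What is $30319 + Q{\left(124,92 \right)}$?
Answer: $30319 + 2 i \sqrt{11} \approx 30319.0 + 6.6332 i$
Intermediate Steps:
$Q{\left(f,z \right)} = 2 i \sqrt{11}$ ($Q{\left(f,z \right)} = \sqrt{-24 - 20} = \sqrt{-44} = 2 i \sqrt{11}$)
$30319 + Q{\left(124,92 \right)} = 30319 + 2 i \sqrt{11}$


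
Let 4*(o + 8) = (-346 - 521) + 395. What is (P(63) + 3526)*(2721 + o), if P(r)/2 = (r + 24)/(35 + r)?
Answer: 448574295/49 ≈ 9.1546e+6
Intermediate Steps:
o = -126 (o = -8 + ((-346 - 521) + 395)/4 = -8 + (-867 + 395)/4 = -8 + (¼)*(-472) = -8 - 118 = -126)
P(r) = 2*(24 + r)/(35 + r) (P(r) = 2*((r + 24)/(35 + r)) = 2*((24 + r)/(35 + r)) = 2*(24 + r)/(35 + r))
(P(63) + 3526)*(2721 + o) = (2*(24 + 63)/(35 + 63) + 3526)*(2721 - 126) = (2*87/98 + 3526)*2595 = (2*(1/98)*87 + 3526)*2595 = (87/49 + 3526)*2595 = (172861/49)*2595 = 448574295/49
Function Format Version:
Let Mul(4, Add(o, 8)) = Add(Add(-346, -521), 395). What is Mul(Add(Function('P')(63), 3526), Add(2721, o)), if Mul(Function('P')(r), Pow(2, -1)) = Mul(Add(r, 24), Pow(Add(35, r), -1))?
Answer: Rational(448574295, 49) ≈ 9.1546e+6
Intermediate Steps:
o = -126 (o = Add(-8, Mul(Rational(1, 4), Add(Add(-346, -521), 395))) = Add(-8, Mul(Rational(1, 4), Add(-867, 395))) = Add(-8, Mul(Rational(1, 4), -472)) = Add(-8, -118) = -126)
Function('P')(r) = Mul(2, Pow(Add(35, r), -1), Add(24, r)) (Function('P')(r) = Mul(2, Mul(Add(r, 24), Pow(Add(35, r), -1))) = Mul(2, Mul(Add(24, r), Pow(Add(35, r), -1))) = Mul(2, Mul(Pow(Add(35, r), -1), Add(24, r))) = Mul(2, Pow(Add(35, r), -1), Add(24, r)))
Mul(Add(Function('P')(63), 3526), Add(2721, o)) = Mul(Add(Mul(2, Pow(Add(35, 63), -1), Add(24, 63)), 3526), Add(2721, -126)) = Mul(Add(Mul(2, Pow(98, -1), 87), 3526), 2595) = Mul(Add(Mul(2, Rational(1, 98), 87), 3526), 2595) = Mul(Add(Rational(87, 49), 3526), 2595) = Mul(Rational(172861, 49), 2595) = Rational(448574295, 49)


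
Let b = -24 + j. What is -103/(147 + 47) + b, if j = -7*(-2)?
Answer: -2043/194 ≈ -10.531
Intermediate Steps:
j = 14
b = -10 (b = -24 + 14 = -10)
-103/(147 + 47) + b = -103/(147 + 47) - 10 = -103/194 - 10 = -2043/194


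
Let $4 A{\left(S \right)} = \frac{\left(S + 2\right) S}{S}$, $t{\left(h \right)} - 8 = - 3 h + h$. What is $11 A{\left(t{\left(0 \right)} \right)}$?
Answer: $\frac{55}{2} \approx 27.5$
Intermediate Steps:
$t{\left(h \right)} = 8 - 2 h$ ($t{\left(h \right)} = 8 + \left(- 3 h + h\right) = 8 - 2 h$)
$A{\left(S \right)} = \frac{1}{2} + \frac{S}{4}$ ($A{\left(S \right)} = \frac{\left(S + 2\right) S \frac{1}{S}}{4} = \frac{\left(2 + S\right) S \frac{1}{S}}{4} = \frac{S \left(2 + S\right) \frac{1}{S}}{4} = \frac{2 + S}{4} = \frac{1}{2} + \frac{S}{4}$)
$11 A{\left(t{\left(0 \right)} \right)} = 11 \left(\frac{1}{2} + \frac{8 - 0}{4}\right) = 11 \left(\frac{1}{2} + \frac{8 + 0}{4}\right) = 11 \left(\frac{1}{2} + \frac{1}{4} \cdot 8\right) = 11 \left(\frac{1}{2} + 2\right) = 11 \cdot \frac{5}{2} = \frac{55}{2}$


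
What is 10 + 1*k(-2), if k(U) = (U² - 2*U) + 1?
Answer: 19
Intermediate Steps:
k(U) = 1 + U² - 2*U
10 + 1*k(-2) = 10 + 1*(1 + (-2)² - 2*(-2)) = 10 + 1*(1 + 4 + 4) = 10 + 1*9 = 10 + 9 = 19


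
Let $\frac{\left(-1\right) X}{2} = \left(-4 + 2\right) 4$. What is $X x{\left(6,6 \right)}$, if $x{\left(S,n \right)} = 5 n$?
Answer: $480$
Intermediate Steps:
$X = 16$ ($X = - 2 \left(-4 + 2\right) 4 = - 2 \left(\left(-2\right) 4\right) = \left(-2\right) \left(-8\right) = 16$)
$X x{\left(6,6 \right)} = 16 \cdot 5 \cdot 6 = 16 \cdot 30 = 480$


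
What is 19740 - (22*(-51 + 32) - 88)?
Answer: 20246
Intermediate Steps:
19740 - (22*(-51 + 32) - 88) = 19740 - (22*(-19) - 88) = 19740 - (-418 - 88) = 19740 - 1*(-506) = 19740 + 506 = 20246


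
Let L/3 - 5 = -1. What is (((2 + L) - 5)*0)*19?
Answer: 0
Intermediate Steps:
L = 12 (L = 15 + 3*(-1) = 15 - 3 = 12)
(((2 + L) - 5)*0)*19 = (((2 + 12) - 5)*0)*19 = ((14 - 5)*0)*19 = (9*0)*19 = 0*19 = 0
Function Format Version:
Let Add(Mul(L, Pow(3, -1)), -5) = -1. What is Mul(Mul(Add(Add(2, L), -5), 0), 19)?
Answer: 0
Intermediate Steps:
L = 12 (L = Add(15, Mul(3, -1)) = Add(15, -3) = 12)
Mul(Mul(Add(Add(2, L), -5), 0), 19) = Mul(Mul(Add(Add(2, 12), -5), 0), 19) = Mul(Mul(Add(14, -5), 0), 19) = Mul(Mul(9, 0), 19) = Mul(0, 19) = 0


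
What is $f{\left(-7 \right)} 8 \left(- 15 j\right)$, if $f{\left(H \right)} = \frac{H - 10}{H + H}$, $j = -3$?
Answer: $\frac{3060}{7} \approx 437.14$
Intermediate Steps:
$f{\left(H \right)} = \frac{-10 + H}{2 H}$
$f{\left(-7 \right)} 8 \left(- 15 j\right) = \frac{-10 - 7}{2 \left(-7\right)} 8 \left(\left(-15\right) \left(-3\right)\right) = \frac{1}{2} \left(- \frac{1}{7}\right) \left(-17\right) 8 \cdot 45 = \frac{17}{14} \cdot 8 \cdot 45 = \frac{68}{7} \cdot 45 = \frac{3060}{7}$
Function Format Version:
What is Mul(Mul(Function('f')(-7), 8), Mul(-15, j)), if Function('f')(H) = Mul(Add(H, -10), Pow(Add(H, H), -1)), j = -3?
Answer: Rational(3060, 7) ≈ 437.14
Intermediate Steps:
Function('f')(H) = Mul(Rational(1, 2), Pow(H, -1), Add(-10, H)) (Function('f')(H) = Mul(Add(-10, H), Pow(Mul(2, H), -1)) = Mul(Add(-10, H), Mul(Rational(1, 2), Pow(H, -1))) = Mul(Rational(1, 2), Pow(H, -1), Add(-10, H)))
Mul(Mul(Function('f')(-7), 8), Mul(-15, j)) = Mul(Mul(Mul(Rational(1, 2), Pow(-7, -1), Add(-10, -7)), 8), Mul(-15, -3)) = Mul(Mul(Mul(Rational(1, 2), Rational(-1, 7), -17), 8), 45) = Mul(Mul(Rational(17, 14), 8), 45) = Mul(Rational(68, 7), 45) = Rational(3060, 7)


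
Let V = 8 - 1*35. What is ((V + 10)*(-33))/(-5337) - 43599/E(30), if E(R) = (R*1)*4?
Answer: -25861687/71160 ≈ -363.43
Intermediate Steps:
V = -27 (V = 8 - 35 = -27)
E(R) = 4*R (E(R) = R*4 = 4*R)
((V + 10)*(-33))/(-5337) - 43599/E(30) = ((-27 + 10)*(-33))/(-5337) - 43599/(4*30) = -17*(-33)*(-1/5337) - 43599/120 = 561*(-1/5337) - 43599*1/120 = -187/1779 - 14533/40 = -25861687/71160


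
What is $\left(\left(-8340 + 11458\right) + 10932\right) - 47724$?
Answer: $-33674$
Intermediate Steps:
$\left(\left(-8340 + 11458\right) + 10932\right) - 47724 = \left(3118 + 10932\right) - 47724 = 14050 - 47724 = -33674$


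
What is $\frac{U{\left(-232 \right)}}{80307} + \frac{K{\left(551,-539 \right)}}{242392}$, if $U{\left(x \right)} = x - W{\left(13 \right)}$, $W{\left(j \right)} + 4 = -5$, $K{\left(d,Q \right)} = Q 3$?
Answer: $- \frac{183909835}{19465774344} \approx -0.0094479$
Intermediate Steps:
$K{\left(d,Q \right)} = 3 Q$
$W{\left(j \right)} = -9$ ($W{\left(j \right)} = -4 - 5 = -9$)
$U{\left(x \right)} = 9 + x$ ($U{\left(x \right)} = x - -9 = x + 9 = 9 + x$)
$\frac{U{\left(-232 \right)}}{80307} + \frac{K{\left(551,-539 \right)}}{242392} = \frac{9 - 232}{80307} + \frac{3 \left(-539\right)}{242392} = \left(-223\right) \frac{1}{80307} - \frac{1617}{242392} = - \frac{223}{80307} - \frac{1617}{242392} = - \frac{183909835}{19465774344}$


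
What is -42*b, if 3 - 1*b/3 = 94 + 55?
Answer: 18396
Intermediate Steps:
b = -438 (b = 9 - 3*(94 + 55) = 9 - 3*149 = 9 - 447 = -438)
-42*b = -42*(-438) = 18396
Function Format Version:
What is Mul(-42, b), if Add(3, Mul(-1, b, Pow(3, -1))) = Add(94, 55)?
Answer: 18396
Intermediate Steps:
b = -438 (b = Add(9, Mul(-3, Add(94, 55))) = Add(9, Mul(-3, 149)) = Add(9, -447) = -438)
Mul(-42, b) = Mul(-42, -438) = 18396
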